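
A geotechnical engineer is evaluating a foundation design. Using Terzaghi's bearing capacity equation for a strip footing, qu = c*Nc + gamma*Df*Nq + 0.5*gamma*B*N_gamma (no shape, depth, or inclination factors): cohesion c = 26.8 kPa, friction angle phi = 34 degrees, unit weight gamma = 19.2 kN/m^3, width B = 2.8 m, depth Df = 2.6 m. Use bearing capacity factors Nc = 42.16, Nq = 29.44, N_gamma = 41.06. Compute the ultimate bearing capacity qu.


Compute qu = c*Nc + gamma*Df*Nq + 0.5*gamma*B*N_gamma
Term 1: 26.8 * 42.16 = 1129.888
Term 2: 19.2 * 2.6 * 29.44 = 1469.6448
Term 3: 0.5 * 19.2 * 2.8 * 41.06 = 1103.6928
qu = 1129.888 + 1469.6448 + 1103.6928
qu = 3703.23 kPa


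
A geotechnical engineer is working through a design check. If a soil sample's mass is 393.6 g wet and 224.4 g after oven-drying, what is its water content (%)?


Using w = (m_wet - m_dry) / m_dry * 100
m_wet - m_dry = 393.6 - 224.4 = 169.2 g
w = 169.2 / 224.4 * 100
w = 75.4 %


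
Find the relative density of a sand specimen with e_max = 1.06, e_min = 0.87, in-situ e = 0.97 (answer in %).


Result: 47.37 %

Derivation:
Using Dr = (e_max - e) / (e_max - e_min) * 100
e_max - e = 1.06 - 0.97 = 0.09
e_max - e_min = 1.06 - 0.87 = 0.19
Dr = 0.09 / 0.19 * 100
Dr = 47.37 %


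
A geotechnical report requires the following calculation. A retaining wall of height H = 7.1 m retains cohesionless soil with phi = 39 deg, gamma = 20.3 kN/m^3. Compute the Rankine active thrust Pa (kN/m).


Compute active earth pressure coefficient:
Ka = tan^2(45 - phi/2) = tan^2(25.5) = 0.227506
Compute active force:
Pa = 0.5 * Ka * gamma * H^2
Pa = 0.5 * 0.227506 * 20.3 * 7.1^2
Pa = 116.41 kN/m


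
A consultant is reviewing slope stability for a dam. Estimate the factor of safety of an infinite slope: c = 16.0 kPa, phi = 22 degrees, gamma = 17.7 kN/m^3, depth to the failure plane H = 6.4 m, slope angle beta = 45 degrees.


Using Fs = c / (gamma*H*sin(beta)*cos(beta)) + tan(phi)/tan(beta)
Cohesion contribution = 16.0 / (17.7*6.4*sin(45)*cos(45))
Cohesion contribution = 0.282486
Friction contribution = tan(22)/tan(45) = 0.404026
Fs = 0.282486 + 0.404026
Fs = 0.687


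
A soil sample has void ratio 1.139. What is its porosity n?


Result: 0.5325

Derivation:
Using the relation n = e / (1 + e)
n = 1.139 / (1 + 1.139)
n = 1.139 / 2.139
n = 0.5325


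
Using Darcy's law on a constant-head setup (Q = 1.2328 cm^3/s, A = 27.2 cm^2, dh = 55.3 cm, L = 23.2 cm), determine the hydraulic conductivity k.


Result: 0.019015 cm/s

Derivation:
Compute hydraulic gradient:
i = dh / L = 55.3 / 23.2 = 2.38362
Then apply Darcy's law:
k = Q / (A * i)
k = 1.2328 / (27.2 * 2.38362)
k = 1.2328 / 64.8345
k = 0.019015 cm/s


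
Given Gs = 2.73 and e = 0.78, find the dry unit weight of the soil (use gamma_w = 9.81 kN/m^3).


Result: 15.046 kN/m^3

Derivation:
Using gamma_d = Gs * gamma_w / (1 + e)
gamma_d = 2.73 * 9.81 / (1 + 0.78)
gamma_d = 2.73 * 9.81 / 1.78
gamma_d = 15.046 kN/m^3


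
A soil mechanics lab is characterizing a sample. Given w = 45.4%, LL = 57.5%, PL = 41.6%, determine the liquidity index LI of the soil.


First compute the plasticity index:
PI = LL - PL = 57.5 - 41.6 = 15.9
Then compute the liquidity index:
LI = (w - PL) / PI
LI = (45.4 - 41.6) / 15.9
LI = 0.239


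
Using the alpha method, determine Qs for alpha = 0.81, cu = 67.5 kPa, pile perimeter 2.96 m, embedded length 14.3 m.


Using Qs = alpha * cu * perimeter * L
Qs = 0.81 * 67.5 * 2.96 * 14.3
Qs = 2314.28 kN


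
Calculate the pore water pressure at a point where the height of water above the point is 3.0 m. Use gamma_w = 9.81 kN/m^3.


Result: 29.43 kPa

Derivation:
Using u = gamma_w * h_w
u = 9.81 * 3.0
u = 29.43 kPa


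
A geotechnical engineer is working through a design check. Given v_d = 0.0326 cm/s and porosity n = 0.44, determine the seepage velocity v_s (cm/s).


Using v_s = v_d / n
v_s = 0.0326 / 0.44
v_s = 0.07409 cm/s


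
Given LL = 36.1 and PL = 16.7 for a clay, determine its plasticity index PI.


Using PI = LL - PL
PI = 36.1 - 16.7
PI = 19.4


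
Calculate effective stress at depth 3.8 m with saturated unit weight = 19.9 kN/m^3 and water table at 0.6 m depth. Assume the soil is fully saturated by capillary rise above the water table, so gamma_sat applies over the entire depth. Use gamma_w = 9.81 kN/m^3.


Result: 44.23 kPa

Derivation:
Total stress = gamma_sat * depth
sigma = 19.9 * 3.8 = 75.62 kPa
Pore water pressure u = gamma_w * (depth - d_wt)
u = 9.81 * (3.8 - 0.6) = 31.392 kPa
Effective stress = sigma - u
sigma' = 75.62 - 31.392 = 44.23 kPa


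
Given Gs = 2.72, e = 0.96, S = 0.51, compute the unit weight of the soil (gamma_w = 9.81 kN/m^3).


Using gamma = gamma_w * (Gs + S*e) / (1 + e)
Numerator: Gs + S*e = 2.72 + 0.51*0.96 = 3.2096
Denominator: 1 + e = 1 + 0.96 = 1.96
gamma = 9.81 * 3.2096 / 1.96
gamma = 16.064 kN/m^3


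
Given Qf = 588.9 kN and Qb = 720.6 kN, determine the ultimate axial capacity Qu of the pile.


Using Qu = Qf + Qb
Qu = 588.9 + 720.6
Qu = 1309.5 kN


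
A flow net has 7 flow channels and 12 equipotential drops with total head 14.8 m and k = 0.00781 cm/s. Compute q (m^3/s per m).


Convert k to m/s for unit consistency with H:
k = 0.00781 cm/s = 0.00781 / 100 m/s = 7.81e-05 m/s
Using q = k * H * Nf / Nd
Nf / Nd = 7 / 12 = 0.5833
q = 7.81e-05 * 14.8 * 0.5833
q = 0.0006743 m^3/s per m


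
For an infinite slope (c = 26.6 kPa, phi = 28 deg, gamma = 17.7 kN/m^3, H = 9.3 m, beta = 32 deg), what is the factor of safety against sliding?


Using Fs = c / (gamma*H*sin(beta)*cos(beta)) + tan(phi)/tan(beta)
Cohesion contribution = 26.6 / (17.7*9.3*sin(32)*cos(32))
Cohesion contribution = 0.35958
Friction contribution = tan(28)/tan(32) = 0.850913
Fs = 0.35958 + 0.850913
Fs = 1.21


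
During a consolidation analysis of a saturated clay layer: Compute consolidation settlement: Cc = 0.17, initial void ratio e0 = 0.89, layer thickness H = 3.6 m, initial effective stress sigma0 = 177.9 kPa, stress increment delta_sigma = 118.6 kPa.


Using Sc = Cc * H / (1 + e0) * log10((sigma0 + delta_sigma) / sigma0)
Stress ratio = (177.9 + 118.6) / 177.9 = 1.66667
log10(1.66667) = 0.221849
Cc * H / (1 + e0) = 0.17 * 3.6 / (1 + 0.89) = 0.32381
Sc = 0.32381 * 0.221849
Sc = 0.0718 m


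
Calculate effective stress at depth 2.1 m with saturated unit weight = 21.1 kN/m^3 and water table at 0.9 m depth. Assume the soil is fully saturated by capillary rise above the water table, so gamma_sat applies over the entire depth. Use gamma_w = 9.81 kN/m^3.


Total stress = gamma_sat * depth
sigma = 21.1 * 2.1 = 44.31 kPa
Pore water pressure u = gamma_w * (depth - d_wt)
u = 9.81 * (2.1 - 0.9) = 11.772 kPa
Effective stress = sigma - u
sigma' = 44.31 - 11.772 = 32.54 kPa


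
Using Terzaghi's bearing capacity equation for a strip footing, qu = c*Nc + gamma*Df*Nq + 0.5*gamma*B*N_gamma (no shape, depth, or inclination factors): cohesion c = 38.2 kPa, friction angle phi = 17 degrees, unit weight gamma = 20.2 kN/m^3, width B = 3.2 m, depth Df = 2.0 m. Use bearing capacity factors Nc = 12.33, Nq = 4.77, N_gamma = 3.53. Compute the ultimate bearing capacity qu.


Result: 777.8 kPa

Derivation:
Compute qu = c*Nc + gamma*Df*Nq + 0.5*gamma*B*N_gamma
Term 1: 38.2 * 12.33 = 471.006
Term 2: 20.2 * 2.0 * 4.77 = 192.708
Term 3: 0.5 * 20.2 * 3.2 * 3.53 = 114.0896
qu = 471.006 + 192.708 + 114.0896
qu = 777.8 kPa


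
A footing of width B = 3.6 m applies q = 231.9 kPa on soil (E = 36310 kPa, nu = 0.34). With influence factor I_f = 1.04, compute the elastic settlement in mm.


Using Se = q * B * (1 - nu^2) * I_f / E
1 - nu^2 = 1 - 0.34^2 = 0.8844
Se = 231.9 * 3.6 * 0.8844 * 1.04 / 36310
Se = 0.021148 m
Convert to mm: Se = 0.021148 * 1000 = 21.148 mm


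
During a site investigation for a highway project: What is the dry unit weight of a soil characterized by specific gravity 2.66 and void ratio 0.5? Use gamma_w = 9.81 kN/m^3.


Using gamma_d = Gs * gamma_w / (1 + e)
gamma_d = 2.66 * 9.81 / (1 + 0.5)
gamma_d = 2.66 * 9.81 / 1.5
gamma_d = 17.396 kN/m^3


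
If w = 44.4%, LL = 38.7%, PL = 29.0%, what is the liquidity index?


First compute the plasticity index:
PI = LL - PL = 38.7 - 29.0 = 9.7
Then compute the liquidity index:
LI = (w - PL) / PI
LI = (44.4 - 29.0) / 9.7
LI = 1.588


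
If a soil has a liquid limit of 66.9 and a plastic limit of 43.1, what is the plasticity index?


Using PI = LL - PL
PI = 66.9 - 43.1
PI = 23.8


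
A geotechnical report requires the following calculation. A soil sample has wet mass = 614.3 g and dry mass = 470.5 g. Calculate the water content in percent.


Using w = (m_wet - m_dry) / m_dry * 100
m_wet - m_dry = 614.3 - 470.5 = 143.8 g
w = 143.8 / 470.5 * 100
w = 30.56 %


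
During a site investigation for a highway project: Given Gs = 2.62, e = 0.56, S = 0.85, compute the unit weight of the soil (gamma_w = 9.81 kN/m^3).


Result: 19.469 kN/m^3

Derivation:
Using gamma = gamma_w * (Gs + S*e) / (1 + e)
Numerator: Gs + S*e = 2.62 + 0.85*0.56 = 3.096
Denominator: 1 + e = 1 + 0.56 = 1.56
gamma = 9.81 * 3.096 / 1.56
gamma = 19.469 kN/m^3


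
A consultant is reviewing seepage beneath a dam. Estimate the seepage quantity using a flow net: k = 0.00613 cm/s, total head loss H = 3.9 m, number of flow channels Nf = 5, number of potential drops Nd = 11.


Convert k to m/s for unit consistency with H:
k = 0.00613 cm/s = 0.00613 / 100 m/s = 6.13e-05 m/s
Using q = k * H * Nf / Nd
Nf / Nd = 5 / 11 = 0.4545
q = 6.13e-05 * 3.9 * 0.4545
q = 0.0001087 m^3/s per m


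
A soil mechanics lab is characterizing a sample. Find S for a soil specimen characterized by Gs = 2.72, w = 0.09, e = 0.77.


Using S = Gs * w / e
S = 2.72 * 0.09 / 0.77
S = 0.3179


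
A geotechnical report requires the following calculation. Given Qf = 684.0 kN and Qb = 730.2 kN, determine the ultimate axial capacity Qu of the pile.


Result: 1414.2 kN

Derivation:
Using Qu = Qf + Qb
Qu = 684.0 + 730.2
Qu = 1414.2 kN


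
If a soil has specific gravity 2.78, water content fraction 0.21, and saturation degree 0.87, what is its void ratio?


Result: 0.671

Derivation:
Using the relation e = Gs * w / S
e = 2.78 * 0.21 / 0.87
e = 0.671


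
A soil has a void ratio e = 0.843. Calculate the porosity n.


Result: 0.4574

Derivation:
Using the relation n = e / (1 + e)
n = 0.843 / (1 + 0.843)
n = 0.843 / 1.843
n = 0.4574


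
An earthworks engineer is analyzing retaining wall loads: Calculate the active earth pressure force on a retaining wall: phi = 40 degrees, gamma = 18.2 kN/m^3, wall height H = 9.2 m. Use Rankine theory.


Result: 167.48 kN/m

Derivation:
Compute active earth pressure coefficient:
Ka = tan^2(45 - phi/2) = tan^2(25.0) = 0.217443
Compute active force:
Pa = 0.5 * Ka * gamma * H^2
Pa = 0.5 * 0.217443 * 18.2 * 9.2^2
Pa = 167.48 kN/m


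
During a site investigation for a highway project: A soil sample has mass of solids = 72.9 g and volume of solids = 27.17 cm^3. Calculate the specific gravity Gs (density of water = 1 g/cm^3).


Using Gs = m_s / (V_s * rho_w)
Since rho_w = 1 g/cm^3:
Gs = 72.9 / 27.17
Gs = 2.683


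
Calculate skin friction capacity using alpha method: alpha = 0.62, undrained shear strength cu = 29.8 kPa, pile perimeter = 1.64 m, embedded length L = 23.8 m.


Result: 721.16 kN

Derivation:
Using Qs = alpha * cu * perimeter * L
Qs = 0.62 * 29.8 * 1.64 * 23.8
Qs = 721.16 kN


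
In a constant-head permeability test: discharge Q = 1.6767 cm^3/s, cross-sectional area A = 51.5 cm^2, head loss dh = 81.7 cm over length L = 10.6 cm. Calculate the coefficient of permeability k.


Compute hydraulic gradient:
i = dh / L = 81.7 / 10.6 = 7.70755
Then apply Darcy's law:
k = Q / (A * i)
k = 1.6767 / (51.5 * 7.70755)
k = 1.6767 / 396.939
k = 0.004224 cm/s


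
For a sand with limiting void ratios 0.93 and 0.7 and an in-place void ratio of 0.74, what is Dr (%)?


Using Dr = (e_max - e) / (e_max - e_min) * 100
e_max - e = 0.93 - 0.74 = 0.19
e_max - e_min = 0.93 - 0.7 = 0.23
Dr = 0.19 / 0.23 * 100
Dr = 82.61 %


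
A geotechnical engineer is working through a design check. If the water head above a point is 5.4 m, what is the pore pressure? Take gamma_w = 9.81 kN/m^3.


Using u = gamma_w * h_w
u = 9.81 * 5.4
u = 52.97 kPa


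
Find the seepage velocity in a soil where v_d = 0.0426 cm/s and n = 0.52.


Result: 0.08192 cm/s

Derivation:
Using v_s = v_d / n
v_s = 0.0426 / 0.52
v_s = 0.08192 cm/s


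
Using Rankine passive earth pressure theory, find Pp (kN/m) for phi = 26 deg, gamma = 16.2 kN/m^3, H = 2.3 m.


Result: 109.74 kN/m

Derivation:
Compute passive earth pressure coefficient:
Kp = tan^2(45 + phi/2) = tan^2(58.0) = 2.561071
Compute passive force:
Pp = 0.5 * Kp * gamma * H^2
Pp = 0.5 * 2.561071 * 16.2 * 2.3^2
Pp = 109.74 kN/m


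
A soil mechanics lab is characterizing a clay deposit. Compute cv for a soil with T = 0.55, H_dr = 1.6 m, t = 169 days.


Using cv = T * H_dr^2 / t
H_dr^2 = 1.6^2 = 2.56
cv = 0.55 * 2.56 / 169
cv = 0.00833 m^2/day


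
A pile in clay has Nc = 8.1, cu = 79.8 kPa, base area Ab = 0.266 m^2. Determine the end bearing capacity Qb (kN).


Result: 171.94 kN

Derivation:
Using Qb = Nc * cu * Ab
Qb = 8.1 * 79.8 * 0.266
Qb = 171.94 kN


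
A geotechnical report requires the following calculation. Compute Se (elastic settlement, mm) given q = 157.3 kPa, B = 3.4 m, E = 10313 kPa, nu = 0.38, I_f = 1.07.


Using Se = q * B * (1 - nu^2) * I_f / E
1 - nu^2 = 1 - 0.38^2 = 0.8556
Se = 157.3 * 3.4 * 0.8556 * 1.07 / 10313
Se = 0.047476 m
Convert to mm: Se = 0.047476 * 1000 = 47.476 mm


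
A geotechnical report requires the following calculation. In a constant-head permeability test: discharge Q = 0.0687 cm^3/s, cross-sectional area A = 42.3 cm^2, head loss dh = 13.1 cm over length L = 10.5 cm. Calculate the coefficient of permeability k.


Compute hydraulic gradient:
i = dh / L = 13.1 / 10.5 = 1.24762
Then apply Darcy's law:
k = Q / (A * i)
k = 0.0687 / (42.3 * 1.24762)
k = 0.0687 / 52.7743
k = 0.001302 cm/s


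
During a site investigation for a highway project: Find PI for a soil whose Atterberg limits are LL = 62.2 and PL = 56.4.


Using PI = LL - PL
PI = 62.2 - 56.4
PI = 5.8


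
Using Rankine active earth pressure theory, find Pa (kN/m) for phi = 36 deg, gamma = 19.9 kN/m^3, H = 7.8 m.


Compute active earth pressure coefficient:
Ka = tan^2(45 - phi/2) = tan^2(27.0) = 0.259616
Compute active force:
Pa = 0.5 * Ka * gamma * H^2
Pa = 0.5 * 0.259616 * 19.9 * 7.8^2
Pa = 157.16 kN/m


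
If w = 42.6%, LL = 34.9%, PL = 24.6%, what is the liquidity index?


First compute the plasticity index:
PI = LL - PL = 34.9 - 24.6 = 10.3
Then compute the liquidity index:
LI = (w - PL) / PI
LI = (42.6 - 24.6) / 10.3
LI = 1.748


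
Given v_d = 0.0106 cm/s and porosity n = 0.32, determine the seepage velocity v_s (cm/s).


Result: 0.03313 cm/s

Derivation:
Using v_s = v_d / n
v_s = 0.0106 / 0.32
v_s = 0.03313 cm/s


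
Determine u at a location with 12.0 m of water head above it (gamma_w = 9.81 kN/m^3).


Result: 117.72 kPa

Derivation:
Using u = gamma_w * h_w
u = 9.81 * 12.0
u = 117.72 kPa


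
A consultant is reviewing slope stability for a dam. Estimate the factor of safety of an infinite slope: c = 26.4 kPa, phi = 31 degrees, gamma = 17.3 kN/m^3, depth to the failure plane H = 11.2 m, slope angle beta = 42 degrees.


Result: 0.941

Derivation:
Using Fs = c / (gamma*H*sin(beta)*cos(beta)) + tan(phi)/tan(beta)
Cohesion contribution = 26.4 / (17.3*11.2*sin(42)*cos(42))
Cohesion contribution = 0.274003
Friction contribution = tan(31)/tan(42) = 0.667323
Fs = 0.274003 + 0.667323
Fs = 0.941


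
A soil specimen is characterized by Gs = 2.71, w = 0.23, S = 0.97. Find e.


Result: 0.6426

Derivation:
Using the relation e = Gs * w / S
e = 2.71 * 0.23 / 0.97
e = 0.6426


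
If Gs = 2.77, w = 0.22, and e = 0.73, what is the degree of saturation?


Using S = Gs * w / e
S = 2.77 * 0.22 / 0.73
S = 0.8348


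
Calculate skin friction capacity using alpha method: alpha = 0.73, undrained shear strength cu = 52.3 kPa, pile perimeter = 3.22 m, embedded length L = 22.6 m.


Using Qs = alpha * cu * perimeter * L
Qs = 0.73 * 52.3 * 3.22 * 22.6
Qs = 2778.36 kN


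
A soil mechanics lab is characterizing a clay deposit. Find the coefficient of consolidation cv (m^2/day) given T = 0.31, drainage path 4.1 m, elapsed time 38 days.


Using cv = T * H_dr^2 / t
H_dr^2 = 4.1^2 = 16.81
cv = 0.31 * 16.81 / 38
cv = 0.13713 m^2/day


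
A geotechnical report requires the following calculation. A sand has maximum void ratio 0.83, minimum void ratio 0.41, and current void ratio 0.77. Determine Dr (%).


Result: 14.29 %

Derivation:
Using Dr = (e_max - e) / (e_max - e_min) * 100
e_max - e = 0.83 - 0.77 = 0.06
e_max - e_min = 0.83 - 0.41 = 0.42
Dr = 0.06 / 0.42 * 100
Dr = 14.29 %


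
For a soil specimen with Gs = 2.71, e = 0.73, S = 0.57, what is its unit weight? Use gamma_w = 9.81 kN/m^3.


Using gamma = gamma_w * (Gs + S*e) / (1 + e)
Numerator: Gs + S*e = 2.71 + 0.57*0.73 = 3.1261
Denominator: 1 + e = 1 + 0.73 = 1.73
gamma = 9.81 * 3.1261 / 1.73
gamma = 17.727 kN/m^3


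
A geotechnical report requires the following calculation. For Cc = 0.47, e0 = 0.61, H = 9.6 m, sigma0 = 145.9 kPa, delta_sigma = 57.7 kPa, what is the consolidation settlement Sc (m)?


Result: 0.4056 m

Derivation:
Using Sc = Cc * H / (1 + e0) * log10((sigma0 + delta_sigma) / sigma0)
Stress ratio = (145.9 + 57.7) / 145.9 = 1.39548
log10(1.39548) = 0.144722
Cc * H / (1 + e0) = 0.47 * 9.6 / (1 + 0.61) = 2.80248
Sc = 2.80248 * 0.144722
Sc = 0.4056 m


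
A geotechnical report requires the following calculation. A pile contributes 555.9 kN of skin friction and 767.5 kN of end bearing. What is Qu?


Using Qu = Qf + Qb
Qu = 555.9 + 767.5
Qu = 1323.4 kN


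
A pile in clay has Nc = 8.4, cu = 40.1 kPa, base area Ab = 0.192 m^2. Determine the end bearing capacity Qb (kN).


Result: 64.67 kN

Derivation:
Using Qb = Nc * cu * Ab
Qb = 8.4 * 40.1 * 0.192
Qb = 64.67 kN


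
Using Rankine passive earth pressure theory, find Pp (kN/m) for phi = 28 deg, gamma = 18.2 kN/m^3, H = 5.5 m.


Compute passive earth pressure coefficient:
Kp = tan^2(45 + phi/2) = tan^2(59.0) = 2.769826
Compute passive force:
Pp = 0.5 * Kp * gamma * H^2
Pp = 0.5 * 2.769826 * 18.2 * 5.5^2
Pp = 762.46 kN/m


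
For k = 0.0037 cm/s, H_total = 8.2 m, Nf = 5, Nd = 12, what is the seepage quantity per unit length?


Convert k to m/s for unit consistency with H:
k = 0.0037 cm/s = 0.0037 / 100 m/s = 3.7e-05 m/s
Using q = k * H * Nf / Nd
Nf / Nd = 5 / 12 = 0.4167
q = 3.7e-05 * 8.2 * 0.4167
q = 0.0001264 m^3/s per m


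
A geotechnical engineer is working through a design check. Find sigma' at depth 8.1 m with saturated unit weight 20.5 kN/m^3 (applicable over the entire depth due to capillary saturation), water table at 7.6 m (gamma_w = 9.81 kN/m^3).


Total stress = gamma_sat * depth
sigma = 20.5 * 8.1 = 166.05 kPa
Pore water pressure u = gamma_w * (depth - d_wt)
u = 9.81 * (8.1 - 7.6) = 4.905 kPa
Effective stress = sigma - u
sigma' = 166.05 - 4.905 = 161.15 kPa


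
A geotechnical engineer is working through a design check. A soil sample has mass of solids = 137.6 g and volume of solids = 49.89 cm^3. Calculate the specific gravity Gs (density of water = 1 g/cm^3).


Using Gs = m_s / (V_s * rho_w)
Since rho_w = 1 g/cm^3:
Gs = 137.6 / 49.89
Gs = 2.758


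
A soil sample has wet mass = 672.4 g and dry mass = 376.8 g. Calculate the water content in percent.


Using w = (m_wet - m_dry) / m_dry * 100
m_wet - m_dry = 672.4 - 376.8 = 295.6 g
w = 295.6 / 376.8 * 100
w = 78.45 %


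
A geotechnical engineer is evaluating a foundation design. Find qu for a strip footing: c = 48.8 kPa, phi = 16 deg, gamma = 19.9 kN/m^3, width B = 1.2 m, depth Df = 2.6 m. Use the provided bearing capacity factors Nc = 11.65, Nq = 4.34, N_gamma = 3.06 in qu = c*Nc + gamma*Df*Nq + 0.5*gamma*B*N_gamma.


Result: 829.61 kPa

Derivation:
Compute qu = c*Nc + gamma*Df*Nq + 0.5*gamma*B*N_gamma
Term 1: 48.8 * 11.65 = 568.52
Term 2: 19.9 * 2.6 * 4.34 = 224.5516
Term 3: 0.5 * 19.9 * 1.2 * 3.06 = 36.5364
qu = 568.52 + 224.5516 + 36.5364
qu = 829.61 kPa


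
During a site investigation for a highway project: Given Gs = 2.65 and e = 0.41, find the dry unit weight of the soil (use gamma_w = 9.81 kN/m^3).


Using gamma_d = Gs * gamma_w / (1 + e)
gamma_d = 2.65 * 9.81 / (1 + 0.41)
gamma_d = 2.65 * 9.81 / 1.41
gamma_d = 18.437 kN/m^3


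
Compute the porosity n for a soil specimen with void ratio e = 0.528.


Using the relation n = e / (1 + e)
n = 0.528 / (1 + 0.528)
n = 0.528 / 1.528
n = 0.3455


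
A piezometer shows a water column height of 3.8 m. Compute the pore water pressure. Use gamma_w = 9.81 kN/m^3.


Using u = gamma_w * h_w
u = 9.81 * 3.8
u = 37.28 kPa


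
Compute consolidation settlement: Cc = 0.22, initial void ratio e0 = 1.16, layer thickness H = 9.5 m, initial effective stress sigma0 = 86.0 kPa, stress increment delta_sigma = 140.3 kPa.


Result: 0.4066 m

Derivation:
Using Sc = Cc * H / (1 + e0) * log10((sigma0 + delta_sigma) / sigma0)
Stress ratio = (86.0 + 140.3) / 86.0 = 2.6314
log10(2.6314) = 0.420186
Cc * H / (1 + e0) = 0.22 * 9.5 / (1 + 1.16) = 0.967593
Sc = 0.967593 * 0.420186
Sc = 0.4066 m


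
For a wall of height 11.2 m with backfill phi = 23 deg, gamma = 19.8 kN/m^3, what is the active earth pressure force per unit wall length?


Result: 544.05 kN/m

Derivation:
Compute active earth pressure coefficient:
Ka = tan^2(45 - phi/2) = tan^2(33.5) = 0.438092
Compute active force:
Pa = 0.5 * Ka * gamma * H^2
Pa = 0.5 * 0.438092 * 19.8 * 11.2^2
Pa = 544.05 kN/m


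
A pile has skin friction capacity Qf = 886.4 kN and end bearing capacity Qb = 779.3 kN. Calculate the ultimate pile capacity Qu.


Result: 1665.7 kN

Derivation:
Using Qu = Qf + Qb
Qu = 886.4 + 779.3
Qu = 1665.7 kN


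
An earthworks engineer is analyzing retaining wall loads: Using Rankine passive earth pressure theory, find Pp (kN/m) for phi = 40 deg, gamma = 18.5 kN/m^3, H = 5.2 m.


Compute passive earth pressure coefficient:
Kp = tan^2(45 + phi/2) = tan^2(65.0) = 4.59891
Compute passive force:
Pp = 0.5 * Kp * gamma * H^2
Pp = 0.5 * 4.59891 * 18.5 * 5.2^2
Pp = 1150.28 kN/m


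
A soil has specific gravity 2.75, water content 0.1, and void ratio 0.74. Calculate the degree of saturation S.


Using S = Gs * w / e
S = 2.75 * 0.1 / 0.74
S = 0.3716


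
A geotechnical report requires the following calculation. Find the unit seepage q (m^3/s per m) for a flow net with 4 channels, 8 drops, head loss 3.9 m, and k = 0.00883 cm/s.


Convert k to m/s for unit consistency with H:
k = 0.00883 cm/s = 0.00883 / 100 m/s = 8.83e-05 m/s
Using q = k * H * Nf / Nd
Nf / Nd = 4 / 8 = 0.5
q = 8.83e-05 * 3.9 * 0.5
q = 0.0001722 m^3/s per m


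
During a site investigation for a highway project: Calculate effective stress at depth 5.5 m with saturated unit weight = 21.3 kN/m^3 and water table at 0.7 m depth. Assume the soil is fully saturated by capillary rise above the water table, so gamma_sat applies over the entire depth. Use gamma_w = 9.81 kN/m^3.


Total stress = gamma_sat * depth
sigma = 21.3 * 5.5 = 117.15 kPa
Pore water pressure u = gamma_w * (depth - d_wt)
u = 9.81 * (5.5 - 0.7) = 47.088 kPa
Effective stress = sigma - u
sigma' = 117.15 - 47.088 = 70.06 kPa


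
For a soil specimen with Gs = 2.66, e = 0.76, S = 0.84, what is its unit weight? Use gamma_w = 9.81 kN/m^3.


Using gamma = gamma_w * (Gs + S*e) / (1 + e)
Numerator: Gs + S*e = 2.66 + 0.84*0.76 = 3.2984
Denominator: 1 + e = 1 + 0.76 = 1.76
gamma = 9.81 * 3.2984 / 1.76
gamma = 18.385 kN/m^3


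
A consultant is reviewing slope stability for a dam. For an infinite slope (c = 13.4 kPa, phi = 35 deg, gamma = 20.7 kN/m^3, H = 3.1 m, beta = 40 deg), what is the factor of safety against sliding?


Result: 1.259

Derivation:
Using Fs = c / (gamma*H*sin(beta)*cos(beta)) + tan(phi)/tan(beta)
Cohesion contribution = 13.4 / (20.7*3.1*sin(40)*cos(40))
Cohesion contribution = 0.424083
Friction contribution = tan(35)/tan(40) = 0.834475
Fs = 0.424083 + 0.834475
Fs = 1.259


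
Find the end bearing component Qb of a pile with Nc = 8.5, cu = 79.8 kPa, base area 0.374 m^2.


Using Qb = Nc * cu * Ab
Qb = 8.5 * 79.8 * 0.374
Qb = 253.68 kN


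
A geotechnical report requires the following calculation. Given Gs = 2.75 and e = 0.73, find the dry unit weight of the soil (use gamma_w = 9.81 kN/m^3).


Using gamma_d = Gs * gamma_w / (1 + e)
gamma_d = 2.75 * 9.81 / (1 + 0.73)
gamma_d = 2.75 * 9.81 / 1.73
gamma_d = 15.594 kN/m^3


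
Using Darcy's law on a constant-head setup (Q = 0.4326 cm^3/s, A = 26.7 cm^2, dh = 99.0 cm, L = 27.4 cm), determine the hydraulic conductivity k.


Result: 0.004484 cm/s

Derivation:
Compute hydraulic gradient:
i = dh / L = 99.0 / 27.4 = 3.61314
Then apply Darcy's law:
k = Q / (A * i)
k = 0.4326 / (26.7 * 3.61314)
k = 0.4326 / 96.4708
k = 0.004484 cm/s


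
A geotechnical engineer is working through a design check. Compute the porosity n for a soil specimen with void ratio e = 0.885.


Using the relation n = e / (1 + e)
n = 0.885 / (1 + 0.885)
n = 0.885 / 1.885
n = 0.4695


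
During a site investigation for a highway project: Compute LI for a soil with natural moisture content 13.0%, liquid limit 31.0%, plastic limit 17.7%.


Result: -0.353

Derivation:
First compute the plasticity index:
PI = LL - PL = 31.0 - 17.7 = 13.3
Then compute the liquidity index:
LI = (w - PL) / PI
LI = (13.0 - 17.7) / 13.3
LI = -0.353


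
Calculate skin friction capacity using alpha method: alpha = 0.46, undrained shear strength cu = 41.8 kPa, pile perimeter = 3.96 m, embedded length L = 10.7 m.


Using Qs = alpha * cu * perimeter * L
Qs = 0.46 * 41.8 * 3.96 * 10.7
Qs = 814.73 kN


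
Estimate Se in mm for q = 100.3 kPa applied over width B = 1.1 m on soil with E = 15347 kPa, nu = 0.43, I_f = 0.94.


Using Se = q * B * (1 - nu^2) * I_f / E
1 - nu^2 = 1 - 0.43^2 = 0.8151
Se = 100.3 * 1.1 * 0.8151 * 0.94 / 15347
Se = 0.005508 m
Convert to mm: Se = 0.005508 * 1000 = 5.508 mm


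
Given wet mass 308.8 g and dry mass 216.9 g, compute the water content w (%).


Using w = (m_wet - m_dry) / m_dry * 100
m_wet - m_dry = 308.8 - 216.9 = 91.9 g
w = 91.9 / 216.9 * 100
w = 42.37 %


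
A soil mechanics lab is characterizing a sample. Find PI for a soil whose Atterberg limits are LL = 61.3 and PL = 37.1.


Using PI = LL - PL
PI = 61.3 - 37.1
PI = 24.2


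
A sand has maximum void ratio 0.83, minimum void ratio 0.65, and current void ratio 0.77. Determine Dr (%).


Result: 33.33 %

Derivation:
Using Dr = (e_max - e) / (e_max - e_min) * 100
e_max - e = 0.83 - 0.77 = 0.06
e_max - e_min = 0.83 - 0.65 = 0.18
Dr = 0.06 / 0.18 * 100
Dr = 33.33 %


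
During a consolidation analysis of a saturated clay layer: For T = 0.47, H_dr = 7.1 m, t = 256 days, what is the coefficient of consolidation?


Using cv = T * H_dr^2 / t
H_dr^2 = 7.1^2 = 50.41
cv = 0.47 * 50.41 / 256
cv = 0.09255 m^2/day


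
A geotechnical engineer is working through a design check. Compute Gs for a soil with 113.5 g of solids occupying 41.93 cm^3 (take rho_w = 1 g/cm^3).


Result: 2.707

Derivation:
Using Gs = m_s / (V_s * rho_w)
Since rho_w = 1 g/cm^3:
Gs = 113.5 / 41.93
Gs = 2.707


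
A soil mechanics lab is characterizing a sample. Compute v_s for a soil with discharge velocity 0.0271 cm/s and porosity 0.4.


Result: 0.06775 cm/s

Derivation:
Using v_s = v_d / n
v_s = 0.0271 / 0.4
v_s = 0.06775 cm/s


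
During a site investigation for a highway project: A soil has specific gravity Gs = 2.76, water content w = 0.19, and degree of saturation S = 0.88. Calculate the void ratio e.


Using the relation e = Gs * w / S
e = 2.76 * 0.19 / 0.88
e = 0.5959


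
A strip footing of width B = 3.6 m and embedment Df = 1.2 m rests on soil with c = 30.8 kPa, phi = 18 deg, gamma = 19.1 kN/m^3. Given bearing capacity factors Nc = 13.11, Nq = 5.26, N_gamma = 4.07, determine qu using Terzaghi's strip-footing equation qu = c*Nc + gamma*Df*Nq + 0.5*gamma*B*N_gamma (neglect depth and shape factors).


Compute qu = c*Nc + gamma*Df*Nq + 0.5*gamma*B*N_gamma
Term 1: 30.8 * 13.11 = 403.788
Term 2: 19.1 * 1.2 * 5.26 = 120.5592
Term 3: 0.5 * 19.1 * 3.6 * 4.07 = 139.9266
qu = 403.788 + 120.5592 + 139.9266
qu = 664.27 kPa


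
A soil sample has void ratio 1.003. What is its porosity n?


Using the relation n = e / (1 + e)
n = 1.003 / (1 + 1.003)
n = 1.003 / 2.003
n = 0.5007


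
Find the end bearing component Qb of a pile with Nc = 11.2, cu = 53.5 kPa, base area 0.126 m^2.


Result: 75.5 kN

Derivation:
Using Qb = Nc * cu * Ab
Qb = 11.2 * 53.5 * 0.126
Qb = 75.5 kN


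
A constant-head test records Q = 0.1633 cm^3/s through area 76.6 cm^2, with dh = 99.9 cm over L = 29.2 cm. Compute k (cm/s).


Result: 0.000623 cm/s

Derivation:
Compute hydraulic gradient:
i = dh / L = 99.9 / 29.2 = 3.42123
Then apply Darcy's law:
k = Q / (A * i)
k = 0.1633 / (76.6 * 3.42123)
k = 0.1633 / 262.066
k = 0.000623 cm/s


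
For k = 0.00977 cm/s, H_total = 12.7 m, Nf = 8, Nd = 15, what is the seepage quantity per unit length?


Convert k to m/s for unit consistency with H:
k = 0.00977 cm/s = 0.00977 / 100 m/s = 9.77e-05 m/s
Using q = k * H * Nf / Nd
Nf / Nd = 8 / 15 = 0.5333
q = 9.77e-05 * 12.7 * 0.5333
q = 0.0006618 m^3/s per m


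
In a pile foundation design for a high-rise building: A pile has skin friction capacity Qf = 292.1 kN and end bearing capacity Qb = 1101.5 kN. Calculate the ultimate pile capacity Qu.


Using Qu = Qf + Qb
Qu = 292.1 + 1101.5
Qu = 1393.6 kN


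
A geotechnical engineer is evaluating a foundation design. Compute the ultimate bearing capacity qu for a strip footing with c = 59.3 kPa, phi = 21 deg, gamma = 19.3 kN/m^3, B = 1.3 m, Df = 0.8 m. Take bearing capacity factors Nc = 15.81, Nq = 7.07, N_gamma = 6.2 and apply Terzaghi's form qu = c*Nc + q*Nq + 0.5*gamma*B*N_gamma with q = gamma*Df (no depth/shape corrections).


Compute qu = c*Nc + gamma*Df*Nq + 0.5*gamma*B*N_gamma
Term 1: 59.3 * 15.81 = 937.533
Term 2: 19.3 * 0.8 * 7.07 = 109.1608
Term 3: 0.5 * 19.3 * 1.3 * 6.2 = 77.779
qu = 937.533 + 109.1608 + 77.779
qu = 1124.47 kPa


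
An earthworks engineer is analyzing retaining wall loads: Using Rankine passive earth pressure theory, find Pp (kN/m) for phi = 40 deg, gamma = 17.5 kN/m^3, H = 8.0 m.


Result: 2575.39 kN/m

Derivation:
Compute passive earth pressure coefficient:
Kp = tan^2(45 + phi/2) = tan^2(65.0) = 4.59891
Compute passive force:
Pp = 0.5 * Kp * gamma * H^2
Pp = 0.5 * 4.59891 * 17.5 * 8.0^2
Pp = 2575.39 kN/m


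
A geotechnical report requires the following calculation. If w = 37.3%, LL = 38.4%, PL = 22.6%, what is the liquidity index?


First compute the plasticity index:
PI = LL - PL = 38.4 - 22.6 = 15.8
Then compute the liquidity index:
LI = (w - PL) / PI
LI = (37.3 - 22.6) / 15.8
LI = 0.93


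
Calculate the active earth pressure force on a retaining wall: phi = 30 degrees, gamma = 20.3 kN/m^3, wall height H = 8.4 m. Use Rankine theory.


Compute active earth pressure coefficient:
Ka = tan^2(45 - phi/2) = tan^2(30.0) = 0.333333
Compute active force:
Pa = 0.5 * Ka * gamma * H^2
Pa = 0.5 * 0.333333 * 20.3 * 8.4^2
Pa = 238.73 kN/m


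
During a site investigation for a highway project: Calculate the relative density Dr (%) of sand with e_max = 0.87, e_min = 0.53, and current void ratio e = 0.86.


Using Dr = (e_max - e) / (e_max - e_min) * 100
e_max - e = 0.87 - 0.86 = 0.01
e_max - e_min = 0.87 - 0.53 = 0.34
Dr = 0.01 / 0.34 * 100
Dr = 2.94 %


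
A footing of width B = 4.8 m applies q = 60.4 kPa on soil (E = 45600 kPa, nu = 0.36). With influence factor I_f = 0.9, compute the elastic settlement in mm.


Result: 4.981 mm

Derivation:
Using Se = q * B * (1 - nu^2) * I_f / E
1 - nu^2 = 1 - 0.36^2 = 0.8704
Se = 60.4 * 4.8 * 0.8704 * 0.9 / 45600
Se = 0.004981 m
Convert to mm: Se = 0.004981 * 1000 = 4.981 mm


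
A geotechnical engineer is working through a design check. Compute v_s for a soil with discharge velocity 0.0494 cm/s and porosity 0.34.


Result: 0.14529 cm/s

Derivation:
Using v_s = v_d / n
v_s = 0.0494 / 0.34
v_s = 0.14529 cm/s


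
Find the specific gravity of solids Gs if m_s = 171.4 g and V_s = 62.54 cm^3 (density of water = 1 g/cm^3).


Using Gs = m_s / (V_s * rho_w)
Since rho_w = 1 g/cm^3:
Gs = 171.4 / 62.54
Gs = 2.741


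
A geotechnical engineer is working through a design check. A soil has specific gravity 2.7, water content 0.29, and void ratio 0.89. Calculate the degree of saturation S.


Using S = Gs * w / e
S = 2.7 * 0.29 / 0.89
S = 0.8798


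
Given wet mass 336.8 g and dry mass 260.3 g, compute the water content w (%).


Using w = (m_wet - m_dry) / m_dry * 100
m_wet - m_dry = 336.8 - 260.3 = 76.5 g
w = 76.5 / 260.3 * 100
w = 29.39 %


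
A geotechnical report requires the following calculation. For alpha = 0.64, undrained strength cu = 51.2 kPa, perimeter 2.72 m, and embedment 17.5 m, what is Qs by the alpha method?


Result: 1559.76 kN

Derivation:
Using Qs = alpha * cu * perimeter * L
Qs = 0.64 * 51.2 * 2.72 * 17.5
Qs = 1559.76 kN


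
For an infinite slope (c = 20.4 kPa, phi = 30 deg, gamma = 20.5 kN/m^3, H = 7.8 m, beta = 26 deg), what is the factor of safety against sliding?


Using Fs = c / (gamma*H*sin(beta)*cos(beta)) + tan(phi)/tan(beta)
Cohesion contribution = 20.4 / (20.5*7.8*sin(26)*cos(26))
Cohesion contribution = 0.323802
Friction contribution = tan(30)/tan(26) = 1.18374
Fs = 0.323802 + 1.18374
Fs = 1.508


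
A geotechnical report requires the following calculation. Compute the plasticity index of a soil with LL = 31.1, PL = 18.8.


Result: 12.3

Derivation:
Using PI = LL - PL
PI = 31.1 - 18.8
PI = 12.3


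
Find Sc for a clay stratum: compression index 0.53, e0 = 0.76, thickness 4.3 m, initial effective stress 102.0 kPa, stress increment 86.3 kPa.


Using Sc = Cc * H / (1 + e0) * log10((sigma0 + delta_sigma) / sigma0)
Stress ratio = (102.0 + 86.3) / 102.0 = 1.84608
log10(1.84608) = 0.26625
Cc * H / (1 + e0) = 0.53 * 4.3 / (1 + 0.76) = 1.29489
Sc = 1.29489 * 0.26625
Sc = 0.3448 m


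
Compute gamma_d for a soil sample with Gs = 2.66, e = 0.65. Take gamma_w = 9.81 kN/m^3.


Result: 15.815 kN/m^3

Derivation:
Using gamma_d = Gs * gamma_w / (1 + e)
gamma_d = 2.66 * 9.81 / (1 + 0.65)
gamma_d = 2.66 * 9.81 / 1.65
gamma_d = 15.815 kN/m^3


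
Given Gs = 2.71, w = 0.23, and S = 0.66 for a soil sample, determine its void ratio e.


Using the relation e = Gs * w / S
e = 2.71 * 0.23 / 0.66
e = 0.9444


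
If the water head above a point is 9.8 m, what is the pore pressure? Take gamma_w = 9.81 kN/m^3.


Using u = gamma_w * h_w
u = 9.81 * 9.8
u = 96.14 kPa


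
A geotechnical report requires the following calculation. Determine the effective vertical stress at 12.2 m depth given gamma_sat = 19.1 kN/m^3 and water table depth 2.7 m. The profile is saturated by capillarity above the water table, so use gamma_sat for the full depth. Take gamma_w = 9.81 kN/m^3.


Result: 139.83 kPa

Derivation:
Total stress = gamma_sat * depth
sigma = 19.1 * 12.2 = 233.02 kPa
Pore water pressure u = gamma_w * (depth - d_wt)
u = 9.81 * (12.2 - 2.7) = 93.195 kPa
Effective stress = sigma - u
sigma' = 233.02 - 93.195 = 139.83 kPa


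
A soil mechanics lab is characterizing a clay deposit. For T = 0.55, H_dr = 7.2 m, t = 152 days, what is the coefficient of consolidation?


Using cv = T * H_dr^2 / t
H_dr^2 = 7.2^2 = 51.84
cv = 0.55 * 51.84 / 152
cv = 0.18758 m^2/day


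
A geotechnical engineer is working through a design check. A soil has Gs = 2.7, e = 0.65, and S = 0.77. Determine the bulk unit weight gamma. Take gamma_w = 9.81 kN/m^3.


Using gamma = gamma_w * (Gs + S*e) / (1 + e)
Numerator: Gs + S*e = 2.7 + 0.77*0.65 = 3.2005
Denominator: 1 + e = 1 + 0.65 = 1.65
gamma = 9.81 * 3.2005 / 1.65
gamma = 19.028 kN/m^3


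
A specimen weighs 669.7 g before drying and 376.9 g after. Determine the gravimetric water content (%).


Using w = (m_wet - m_dry) / m_dry * 100
m_wet - m_dry = 669.7 - 376.9 = 292.8 g
w = 292.8 / 376.9 * 100
w = 77.69 %


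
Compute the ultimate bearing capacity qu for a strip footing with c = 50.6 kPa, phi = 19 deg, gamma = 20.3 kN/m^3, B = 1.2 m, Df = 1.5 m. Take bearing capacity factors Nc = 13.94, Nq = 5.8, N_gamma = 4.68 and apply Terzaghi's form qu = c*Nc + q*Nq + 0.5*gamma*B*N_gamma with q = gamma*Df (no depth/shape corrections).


Compute qu = c*Nc + gamma*Df*Nq + 0.5*gamma*B*N_gamma
Term 1: 50.6 * 13.94 = 705.364
Term 2: 20.3 * 1.5 * 5.8 = 176.61
Term 3: 0.5 * 20.3 * 1.2 * 4.68 = 57.0024
qu = 705.364 + 176.61 + 57.0024
qu = 938.98 kPa


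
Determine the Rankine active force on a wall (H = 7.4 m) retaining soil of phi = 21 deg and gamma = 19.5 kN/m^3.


Compute active earth pressure coefficient:
Ka = tan^2(45 - phi/2) = tan^2(34.5) = 0.472355
Compute active force:
Pa = 0.5 * Ka * gamma * H^2
Pa = 0.5 * 0.472355 * 19.5 * 7.4^2
Pa = 252.2 kN/m


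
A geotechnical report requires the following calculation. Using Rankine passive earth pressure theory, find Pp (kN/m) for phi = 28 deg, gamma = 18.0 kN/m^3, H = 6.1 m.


Compute passive earth pressure coefficient:
Kp = tan^2(45 + phi/2) = tan^2(59.0) = 2.769826
Compute passive force:
Pp = 0.5 * Kp * gamma * H^2
Pp = 0.5 * 2.769826 * 18.0 * 6.1^2
Pp = 927.59 kN/m


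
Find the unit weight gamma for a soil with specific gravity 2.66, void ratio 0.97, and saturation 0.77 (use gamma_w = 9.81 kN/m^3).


Using gamma = gamma_w * (Gs + S*e) / (1 + e)
Numerator: Gs + S*e = 2.66 + 0.77*0.97 = 3.4069
Denominator: 1 + e = 1 + 0.97 = 1.97
gamma = 9.81 * 3.4069 / 1.97
gamma = 16.965 kN/m^3


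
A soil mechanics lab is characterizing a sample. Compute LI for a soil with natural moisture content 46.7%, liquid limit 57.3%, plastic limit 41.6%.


Result: 0.325

Derivation:
First compute the plasticity index:
PI = LL - PL = 57.3 - 41.6 = 15.7
Then compute the liquidity index:
LI = (w - PL) / PI
LI = (46.7 - 41.6) / 15.7
LI = 0.325


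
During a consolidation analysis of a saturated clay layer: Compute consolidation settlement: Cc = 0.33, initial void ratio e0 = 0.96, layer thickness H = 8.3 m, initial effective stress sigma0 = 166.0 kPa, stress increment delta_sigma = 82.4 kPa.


Result: 0.2446 m

Derivation:
Using Sc = Cc * H / (1 + e0) * log10((sigma0 + delta_sigma) / sigma0)
Stress ratio = (166.0 + 82.4) / 166.0 = 1.49639
log10(1.49639) = 0.175044
Cc * H / (1 + e0) = 0.33 * 8.3 / (1 + 0.96) = 1.39745
Sc = 1.39745 * 0.175044
Sc = 0.2446 m


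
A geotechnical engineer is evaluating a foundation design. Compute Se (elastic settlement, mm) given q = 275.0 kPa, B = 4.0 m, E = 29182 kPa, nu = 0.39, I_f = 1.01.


Result: 32.281 mm

Derivation:
Using Se = q * B * (1 - nu^2) * I_f / E
1 - nu^2 = 1 - 0.39^2 = 0.8479
Se = 275.0 * 4.0 * 0.8479 * 1.01 / 29182
Se = 0.032281 m
Convert to mm: Se = 0.032281 * 1000 = 32.281 mm


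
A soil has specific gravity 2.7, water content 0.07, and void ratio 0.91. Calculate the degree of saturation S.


Using S = Gs * w / e
S = 2.7 * 0.07 / 0.91
S = 0.2077


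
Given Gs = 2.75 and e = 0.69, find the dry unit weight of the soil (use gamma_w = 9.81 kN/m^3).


Result: 15.963 kN/m^3

Derivation:
Using gamma_d = Gs * gamma_w / (1 + e)
gamma_d = 2.75 * 9.81 / (1 + 0.69)
gamma_d = 2.75 * 9.81 / 1.69
gamma_d = 15.963 kN/m^3


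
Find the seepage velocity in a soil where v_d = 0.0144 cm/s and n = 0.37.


Using v_s = v_d / n
v_s = 0.0144 / 0.37
v_s = 0.03892 cm/s


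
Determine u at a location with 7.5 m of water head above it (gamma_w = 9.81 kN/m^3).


Using u = gamma_w * h_w
u = 9.81 * 7.5
u = 73.58 kPa


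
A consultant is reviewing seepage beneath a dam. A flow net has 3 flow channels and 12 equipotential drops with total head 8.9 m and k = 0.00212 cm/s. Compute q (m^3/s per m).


Convert k to m/s for unit consistency with H:
k = 0.00212 cm/s = 0.00212 / 100 m/s = 2.12e-05 m/s
Using q = k * H * Nf / Nd
Nf / Nd = 3 / 12 = 0.25
q = 2.12e-05 * 8.9 * 0.25
q = 4.717e-05 m^3/s per m
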